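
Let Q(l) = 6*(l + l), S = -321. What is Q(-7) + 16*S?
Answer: -5220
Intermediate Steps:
Q(l) = 12*l (Q(l) = 6*(2*l) = 12*l)
Q(-7) + 16*S = 12*(-7) + 16*(-321) = -84 - 5136 = -5220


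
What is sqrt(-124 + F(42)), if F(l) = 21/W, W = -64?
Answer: I*sqrt(7957)/8 ≈ 11.15*I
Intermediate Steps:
F(l) = -21/64 (F(l) = 21/(-64) = 21*(-1/64) = -21/64)
sqrt(-124 + F(42)) = sqrt(-124 - 21/64) = sqrt(-7957/64) = I*sqrt(7957)/8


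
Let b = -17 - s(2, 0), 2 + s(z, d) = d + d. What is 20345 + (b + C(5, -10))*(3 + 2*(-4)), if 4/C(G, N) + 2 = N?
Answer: 61265/3 ≈ 20422.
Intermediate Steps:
s(z, d) = -2 + 2*d (s(z, d) = -2 + (d + d) = -2 + 2*d)
C(G, N) = 4/(-2 + N)
b = -15 (b = -17 - (-2 + 2*0) = -17 - (-2 + 0) = -17 - 1*(-2) = -17 + 2 = -15)
20345 + (b + C(5, -10))*(3 + 2*(-4)) = 20345 + (-15 + 4/(-2 - 10))*(3 + 2*(-4)) = 20345 + (-15 + 4/(-12))*(3 - 8) = 20345 + (-15 + 4*(-1/12))*(-5) = 20345 + (-15 - ⅓)*(-5) = 20345 - 46/3*(-5) = 20345 + 230/3 = 61265/3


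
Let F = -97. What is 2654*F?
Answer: -257438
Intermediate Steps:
2654*F = 2654*(-97) = -257438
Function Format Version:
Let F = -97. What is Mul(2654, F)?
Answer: -257438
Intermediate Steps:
Mul(2654, F) = Mul(2654, -97) = -257438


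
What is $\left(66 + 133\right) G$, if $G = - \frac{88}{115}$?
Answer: $- \frac{17512}{115} \approx -152.28$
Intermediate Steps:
$G = - \frac{88}{115}$ ($G = \left(-88\right) \frac{1}{115} = - \frac{88}{115} \approx -0.76522$)
$\left(66 + 133\right) G = \left(66 + 133\right) \left(- \frac{88}{115}\right) = 199 \left(- \frac{88}{115}\right) = - \frac{17512}{115}$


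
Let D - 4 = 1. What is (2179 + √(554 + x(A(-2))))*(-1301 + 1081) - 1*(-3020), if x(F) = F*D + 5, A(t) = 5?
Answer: -476360 - 440*√146 ≈ -4.8168e+5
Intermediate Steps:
D = 5 (D = 4 + 1 = 5)
x(F) = 5 + 5*F (x(F) = F*5 + 5 = 5*F + 5 = 5 + 5*F)
(2179 + √(554 + x(A(-2))))*(-1301 + 1081) - 1*(-3020) = (2179 + √(554 + (5 + 5*5)))*(-1301 + 1081) - 1*(-3020) = (2179 + √(554 + (5 + 25)))*(-220) + 3020 = (2179 + √(554 + 30))*(-220) + 3020 = (2179 + √584)*(-220) + 3020 = (2179 + 2*√146)*(-220) + 3020 = (-479380 - 440*√146) + 3020 = -476360 - 440*√146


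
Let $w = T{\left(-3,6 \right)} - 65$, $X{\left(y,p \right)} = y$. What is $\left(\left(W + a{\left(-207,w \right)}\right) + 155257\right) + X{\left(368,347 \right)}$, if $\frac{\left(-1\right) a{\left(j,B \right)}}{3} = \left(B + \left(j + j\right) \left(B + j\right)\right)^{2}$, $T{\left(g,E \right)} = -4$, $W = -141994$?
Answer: $-39121480444$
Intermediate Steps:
$w = -69$ ($w = -4 - 65 = -69$)
$a{\left(j,B \right)} = - 3 \left(B + 2 j \left(B + j\right)\right)^{2}$ ($a{\left(j,B \right)} = - 3 \left(B + \left(j + j\right) \left(B + j\right)\right)^{2} = - 3 \left(B + 2 j \left(B + j\right)\right)^{2}$)
$\left(\left(W + a{\left(-207,w \right)}\right) + 155257\right) + X{\left(368,347 \right)} = \left(\left(-141994 - 3 \left(-69 + 2 \left(-207\right)^{2} + 2 \left(-69\right) \left(-207\right)\right)^{2}\right) + 155257\right) + 368 = \left(\left(-141994 - 3 \left(-69 + 2 \cdot 42849 + 28566\right)^{2}\right) + 155257\right) + 368 = \left(\left(-141994 - 3 \left(-69 + 85698 + 28566\right)^{2}\right) + 155257\right) + 368 = \left(\left(-141994 - 3 \cdot 114195^{2}\right) + 155257\right) + 368 = \left(\left(-141994 - 39121494075\right) + 155257\right) + 368 = \left(-39121636069 + 155257\right) + 368 = -39121480812 + 368 = -39121480444$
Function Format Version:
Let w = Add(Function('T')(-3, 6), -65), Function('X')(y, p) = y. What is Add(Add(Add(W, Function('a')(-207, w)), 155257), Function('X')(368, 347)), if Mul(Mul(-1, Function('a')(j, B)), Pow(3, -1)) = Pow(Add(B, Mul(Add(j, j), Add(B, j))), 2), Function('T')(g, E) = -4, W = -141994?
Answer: -39121480444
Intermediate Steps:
w = -69 (w = Add(-4, -65) = -69)
Function('a')(j, B) = Mul(-3, Pow(Add(B, Mul(2, j, Add(B, j))), 2)) (Function('a')(j, B) = Mul(-3, Pow(Add(B, Mul(Add(j, j), Add(B, j))), 2)) = Mul(-3, Pow(Add(B, Mul(Mul(2, j), Add(B, j))), 2)) = Mul(-3, Pow(Add(B, Mul(2, j, Add(B, j))), 2)))
Add(Add(Add(W, Function('a')(-207, w)), 155257), Function('X')(368, 347)) = Add(Add(Add(-141994, Mul(-3, Pow(Add(-69, Mul(2, Pow(-207, 2)), Mul(2, -69, -207)), 2))), 155257), 368) = Add(Add(Add(-141994, Mul(-3, Pow(Add(-69, Mul(2, 42849), 28566), 2))), 155257), 368) = Add(Add(Add(-141994, Mul(-3, Pow(Add(-69, 85698, 28566), 2))), 155257), 368) = Add(Add(Add(-141994, Mul(-3, Pow(114195, 2))), 155257), 368) = Add(Add(Add(-141994, Mul(-3, 13040498025)), 155257), 368) = Add(Add(Add(-141994, -39121494075), 155257), 368) = Add(Add(-39121636069, 155257), 368) = Add(-39121480812, 368) = -39121480444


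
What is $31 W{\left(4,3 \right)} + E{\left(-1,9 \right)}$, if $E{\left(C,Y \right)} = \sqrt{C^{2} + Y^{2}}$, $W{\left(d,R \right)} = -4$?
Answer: $-124 + \sqrt{82} \approx -114.94$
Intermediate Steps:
$31 W{\left(4,3 \right)} + E{\left(-1,9 \right)} = 31 \left(-4\right) + \sqrt{\left(-1\right)^{2} + 9^{2}} = -124 + \sqrt{1 + 81} = -124 + \sqrt{82}$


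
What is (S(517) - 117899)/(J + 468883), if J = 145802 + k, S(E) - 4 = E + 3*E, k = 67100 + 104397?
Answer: -115827/786182 ≈ -0.14733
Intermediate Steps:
k = 171497
S(E) = 4 + 4*E (S(E) = 4 + (E + 3*E) = 4 + 4*E)
J = 317299 (J = 145802 + 171497 = 317299)
(S(517) - 117899)/(J + 468883) = ((4 + 4*517) - 117899)/(317299 + 468883) = ((4 + 2068) - 117899)/786182 = (2072 - 117899)*(1/786182) = -115827*1/786182 = -115827/786182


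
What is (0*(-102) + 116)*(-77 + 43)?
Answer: -3944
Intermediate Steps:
(0*(-102) + 116)*(-77 + 43) = (0 + 116)*(-34) = 116*(-34) = -3944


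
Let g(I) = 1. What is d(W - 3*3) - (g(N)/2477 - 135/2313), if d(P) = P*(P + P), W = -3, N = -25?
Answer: 183374530/636589 ≈ 288.06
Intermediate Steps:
d(P) = 2*P² (d(P) = P*(2*P) = 2*P²)
d(W - 3*3) - (g(N)/2477 - 135/2313) = 2*(-3 - 3*3)² - (1/2477 - 135/2313) = 2*(-3 - 9)² - (1*(1/2477) - 135*1/2313) = 2*(-12)² - (1/2477 - 15/257) = 2*144 - 1*(-36898/636589) = 288 + 36898/636589 = 183374530/636589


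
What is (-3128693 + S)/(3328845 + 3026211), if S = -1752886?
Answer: -1627193/2118352 ≈ -0.76814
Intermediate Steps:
(-3128693 + S)/(3328845 + 3026211) = (-3128693 - 1752886)/(3328845 + 3026211) = -4881579/6355056 = -4881579*1/6355056 = -1627193/2118352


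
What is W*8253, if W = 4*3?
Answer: 99036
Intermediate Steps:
W = 12
W*8253 = 12*8253 = 99036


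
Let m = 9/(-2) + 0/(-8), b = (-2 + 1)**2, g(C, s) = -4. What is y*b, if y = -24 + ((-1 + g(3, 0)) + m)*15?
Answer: -333/2 ≈ -166.50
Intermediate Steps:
b = 1 (b = (-1)**2 = 1)
m = -9/2 (m = 9*(-1/2) + 0*(-1/8) = -9/2 + 0 = -9/2 ≈ -4.5000)
y = -333/2 (y = -24 + ((-1 - 4) - 9/2)*15 = -24 + (-5 - 9/2)*15 = -24 - 19/2*15 = -24 - 285/2 = -333/2 ≈ -166.50)
y*b = -333/2*1 = -333/2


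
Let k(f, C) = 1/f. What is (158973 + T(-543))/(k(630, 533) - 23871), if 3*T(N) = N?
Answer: -100038960/15038729 ≈ -6.6521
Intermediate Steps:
T(N) = N/3
(158973 + T(-543))/(k(630, 533) - 23871) = (158973 + (⅓)*(-543))/(1/630 - 23871) = (158973 - 181)/(1/630 - 23871) = 158792/(-15038729/630) = 158792*(-630/15038729) = -100038960/15038729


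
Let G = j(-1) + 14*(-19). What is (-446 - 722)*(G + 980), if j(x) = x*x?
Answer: -835120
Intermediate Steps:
j(x) = x²
G = -265 (G = (-1)² + 14*(-19) = 1 - 266 = -265)
(-446 - 722)*(G + 980) = (-446 - 722)*(-265 + 980) = -1168*715 = -835120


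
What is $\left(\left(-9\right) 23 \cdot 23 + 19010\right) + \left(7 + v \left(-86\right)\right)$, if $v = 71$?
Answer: $8150$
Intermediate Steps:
$\left(\left(-9\right) 23 \cdot 23 + 19010\right) + \left(7 + v \left(-86\right)\right) = \left(\left(-9\right) 23 \cdot 23 + 19010\right) + \left(7 + 71 \left(-86\right)\right) = \left(\left(-207\right) 23 + 19010\right) + \left(7 - 6106\right) = \left(-4761 + 19010\right) - 6099 = 14249 - 6099 = 8150$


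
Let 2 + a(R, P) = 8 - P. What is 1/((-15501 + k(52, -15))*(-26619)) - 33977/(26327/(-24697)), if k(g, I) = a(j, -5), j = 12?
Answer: 345997041988148717/10855367417370 ≈ 31873.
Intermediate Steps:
a(R, P) = 6 - P (a(R, P) = -2 + (8 - P) = 6 - P)
k(g, I) = 11 (k(g, I) = 6 - 1*(-5) = 6 + 5 = 11)
1/((-15501 + k(52, -15))*(-26619)) - 33977/(26327/(-24697)) = 1/((-15501 + 11)*(-26619)) - 33977/(26327/(-24697)) = -1/26619/(-15490) - 33977/(26327*(-1/24697)) = -1/15490*(-1/26619) - 33977/(-26327/24697) = 1/412328310 - 33977*(-24697/26327) = 1/412328310 + 839129969/26327 = 345997041988148717/10855367417370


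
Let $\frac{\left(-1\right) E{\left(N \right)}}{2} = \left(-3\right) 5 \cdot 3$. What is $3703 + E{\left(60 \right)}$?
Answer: $3793$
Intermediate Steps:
$E{\left(N \right)} = 90$ ($E{\left(N \right)} = - 2 \left(-3\right) 5 \cdot 3 = - 2 \left(\left(-15\right) 3\right) = \left(-2\right) \left(-45\right) = 90$)
$3703 + E{\left(60 \right)} = 3703 + 90 = 3793$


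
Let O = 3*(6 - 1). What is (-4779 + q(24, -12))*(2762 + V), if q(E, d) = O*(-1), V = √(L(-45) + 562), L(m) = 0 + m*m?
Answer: -13241028 - 4794*√2587 ≈ -1.3485e+7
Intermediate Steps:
O = 15 (O = 3*5 = 15)
L(m) = m² (L(m) = 0 + m² = m²)
V = √2587 (V = √((-45)² + 562) = √(2025 + 562) = √2587 ≈ 50.863)
q(E, d) = -15 (q(E, d) = 15*(-1) = -15)
(-4779 + q(24, -12))*(2762 + V) = (-4779 - 15)*(2762 + √2587) = -4794*(2762 + √2587) = -13241028 - 4794*√2587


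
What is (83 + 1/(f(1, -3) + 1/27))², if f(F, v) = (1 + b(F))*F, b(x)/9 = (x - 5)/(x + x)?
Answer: 1443012169/209764 ≈ 6879.2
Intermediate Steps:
b(x) = 9*(-5 + x)/(2*x) (b(x) = 9*((x - 5)/(x + x)) = 9*((-5 + x)/((2*x))) = 9*((-5 + x)*(1/(2*x))) = 9*((-5 + x)/(2*x)) = 9*(-5 + x)/(2*x))
f(F, v) = F*(1 + 9*(-5 + F)/(2*F)) (f(F, v) = (1 + 9*(-5 + F)/(2*F))*F = F*(1 + 9*(-5 + F)/(2*F)))
(83 + 1/(f(1, -3) + 1/27))² = (83 + 1/((-45/2 + (11/2)*1) + 1/27))² = (83 + 1/((-45/2 + 11/2) + 1/27))² = (83 + 1/(-17 + 1/27))² = (83 + 1/(-458/27))² = (83 - 27/458)² = (37987/458)² = 1443012169/209764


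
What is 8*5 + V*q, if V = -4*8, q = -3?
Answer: 136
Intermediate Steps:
V = -32
8*5 + V*q = 8*5 - 32*(-3) = 40 + 96 = 136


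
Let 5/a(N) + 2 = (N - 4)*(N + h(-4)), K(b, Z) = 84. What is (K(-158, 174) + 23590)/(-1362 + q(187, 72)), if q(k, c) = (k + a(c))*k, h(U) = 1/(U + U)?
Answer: 231318654/328375867 ≈ 0.70443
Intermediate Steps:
h(U) = 1/(2*U)
a(N) = 5/(-2 + (-4 + N)*(-⅛ + N)) (a(N) = 5/(-2 + (N - 4)*(N + (½)/(-4))) = 5/(-2 + (-4 + N)*(N + (½)*(-¼))) = 5/(-2 + (-4 + N)*(N - ⅛)) = 5/(-2 + (-4 + N)*(-⅛ + N)))
q(k, c) = k*(k + 40/(-12 - 33*c + 8*c²)) (q(k, c) = (k + 40/(-12 - 33*c + 8*c²))*k = k*(k + 40/(-12 - 33*c + 8*c²)))
(K(-158, 174) + 23590)/(-1362 + q(187, 72)) = (84 + 23590)/(-1362 + 187*(-40 + 187*(12 - 8*72² + 33*72))/(12 - 8*72² + 33*72)) = 23674/(-1362 + 187*(-40 + 187*(12 - 8*5184 + 2376))/(12 - 8*5184 + 2376)) = 23674/(-1362 + 187*(-40 + 187*(12 - 41472 + 2376))/(12 - 41472 + 2376)) = 23674/(-1362 + 187*(-40 + 187*(-39084))/(-39084)) = 23674/(-1362 + 187*(-1/39084)*(-40 - 7308708)) = 23674/(-1362 + 187*(-1/39084)*(-7308748)) = 23674/(-1362 + 341683969/9771) = 23674/(328375867/9771) = 23674*(9771/328375867) = 231318654/328375867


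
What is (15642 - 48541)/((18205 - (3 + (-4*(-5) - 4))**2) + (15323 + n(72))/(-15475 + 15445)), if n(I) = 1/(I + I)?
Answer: -142123680/74879567 ≈ -1.8980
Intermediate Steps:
n(I) = 1/(2*I)
(15642 - 48541)/((18205 - (3 + (-4*(-5) - 4))**2) + (15323 + n(72))/(-15475 + 15445)) = (15642 - 48541)/((18205 - (3 + (-4*(-5) - 4))**2) + (15323 + (1/2)/72)/(-15475 + 15445)) = -32899/((18205 - (3 + (20 - 4))**2) + (15323 + (1/2)*(1/72))/(-30)) = -32899/((18205 - (3 + 16)**2) + (15323 + 1/144)*(-1/30)) = -32899/((18205 - 1*19**2) + (2206513/144)*(-1/30)) = -32899/((18205 - 1*361) - 2206513/4320) = -32899/((18205 - 361) - 2206513/4320) = -32899/(17844 - 2206513/4320) = -32899/74879567/4320 = -32899*4320/74879567 = -142123680/74879567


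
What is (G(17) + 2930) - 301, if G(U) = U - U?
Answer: 2629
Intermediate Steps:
G(U) = 0
(G(17) + 2930) - 301 = (0 + 2930) - 301 = 2930 - 301 = 2629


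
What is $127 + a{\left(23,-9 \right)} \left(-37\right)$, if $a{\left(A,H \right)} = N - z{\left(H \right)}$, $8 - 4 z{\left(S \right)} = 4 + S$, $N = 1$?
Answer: $\frac{841}{4} \approx 210.25$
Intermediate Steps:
$z{\left(S \right)} = 1 - \frac{S}{4}$ ($z{\left(S \right)} = 2 - \frac{4 + S}{4} = 2 - \left(1 + \frac{S}{4}\right) = 1 - \frac{S}{4}$)
$a{\left(A,H \right)} = \frac{H}{4}$ ($a{\left(A,H \right)} = 1 - \left(1 - \frac{H}{4}\right) = 1 + \left(-1 + \frac{H}{4}\right) = \frac{H}{4}$)
$127 + a{\left(23,-9 \right)} \left(-37\right) = 127 + \frac{1}{4} \left(-9\right) \left(-37\right) = 127 - - \frac{333}{4} = 127 + \frac{333}{4} = \frac{841}{4}$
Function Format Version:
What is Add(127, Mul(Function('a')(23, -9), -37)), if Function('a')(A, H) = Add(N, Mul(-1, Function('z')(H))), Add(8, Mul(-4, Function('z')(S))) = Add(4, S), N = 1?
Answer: Rational(841, 4) ≈ 210.25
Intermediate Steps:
Function('z')(S) = Add(1, Mul(Rational(-1, 4), S)) (Function('z')(S) = Add(2, Mul(Rational(-1, 4), Add(4, S))) = Add(2, Add(-1, Mul(Rational(-1, 4), S))) = Add(1, Mul(Rational(-1, 4), S)))
Function('a')(A, H) = Mul(Rational(1, 4), H) (Function('a')(A, H) = Add(1, Mul(-1, Add(1, Mul(Rational(-1, 4), H)))) = Add(1, Add(-1, Mul(Rational(1, 4), H))) = Mul(Rational(1, 4), H))
Add(127, Mul(Function('a')(23, -9), -37)) = Add(127, Mul(Mul(Rational(1, 4), -9), -37)) = Add(127, Mul(Rational(-9, 4), -37)) = Add(127, Rational(333, 4)) = Rational(841, 4)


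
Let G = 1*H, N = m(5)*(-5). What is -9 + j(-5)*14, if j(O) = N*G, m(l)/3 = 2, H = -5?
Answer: 2091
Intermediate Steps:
m(l) = 6 (m(l) = 3*2 = 6)
N = -30 (N = 6*(-5) = -30)
G = -5 (G = 1*(-5) = -5)
j(O) = 150 (j(O) = -30*(-5) = 150)
-9 + j(-5)*14 = -9 + 150*14 = -9 + 2100 = 2091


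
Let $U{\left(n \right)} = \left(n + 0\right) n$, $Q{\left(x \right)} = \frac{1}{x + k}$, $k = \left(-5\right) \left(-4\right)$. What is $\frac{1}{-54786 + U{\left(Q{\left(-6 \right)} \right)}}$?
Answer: $- \frac{196}{10738055} \approx -1.8253 \cdot 10^{-5}$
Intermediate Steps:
$k = 20$
$Q{\left(x \right)} = \frac{1}{20 + x}$ ($Q{\left(x \right)} = \frac{1}{x + 20} = \frac{1}{20 + x}$)
$U{\left(n \right)} = n^{2}$ ($U{\left(n \right)} = n n = n^{2}$)
$\frac{1}{-54786 + U{\left(Q{\left(-6 \right)} \right)}} = \frac{1}{-54786 + \left(\frac{1}{20 - 6}\right)^{2}} = \frac{1}{-54786 + \left(\frac{1}{14}\right)^{2}} = \frac{1}{-54786 + \frac{1}{196}} = \frac{1}{- \frac{10738055}{196}} = - \frac{196}{10738055}$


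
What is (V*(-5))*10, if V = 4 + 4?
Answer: -400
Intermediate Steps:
V = 8
(V*(-5))*10 = (8*(-5))*10 = -40*10 = -400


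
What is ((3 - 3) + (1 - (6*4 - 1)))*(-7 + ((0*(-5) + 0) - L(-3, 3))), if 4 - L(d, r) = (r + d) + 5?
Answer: 132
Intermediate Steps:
L(d, r) = -1 - d - r (L(d, r) = 4 - ((r + d) + 5) = 4 - ((d + r) + 5) = 4 - (5 + d + r) = 4 + (-5 - d - r) = -1 - d - r)
((3 - 3) + (1 - (6*4 - 1)))*(-7 + ((0*(-5) + 0) - L(-3, 3))) = ((3 - 3) + (1 - (6*4 - 1)))*(-7 + ((0*(-5) + 0) - (-1 - 1*(-3) - 1*3))) = (0 + (1 - (24 - 1)))*(-7 + ((0 + 0) - (-1 + 3 - 3))) = (0 + (1 - 1*23))*(-7 + (0 - 1*(-1))) = (0 + (1 - 23))*(-7 + (0 + 1)) = (0 - 22)*(-7 + 1) = -22*(-6) = 132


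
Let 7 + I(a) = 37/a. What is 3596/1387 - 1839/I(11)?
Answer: 28201463/55480 ≈ 508.32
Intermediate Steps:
I(a) = -7 + 37/a
3596/1387 - 1839/I(11) = 3596/1387 - 1839/(-7 + 37/11) = 3596/1387 - 1839/(-40/11) = 3596/1387 - 1839*(-11/40) = 3596/1387 + 20229/40 = 28201463/55480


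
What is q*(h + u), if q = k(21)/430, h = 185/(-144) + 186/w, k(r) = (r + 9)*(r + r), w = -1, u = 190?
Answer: 2737/344 ≈ 7.9564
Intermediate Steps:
k(r) = 2*r*(9 + r) (k(r) = (9 + r)*(2*r) = 2*r*(9 + r))
h = -26969/144 (h = 185/(-144) + 186/(-1) = 185*(-1/144) + 186*(-1) = -185/144 - 186 = -26969/144 ≈ -187.28)
q = 126/43 (q = (2*21*(9 + 21))/430 = (2*21*30)*(1/430) = 1260*(1/430) = 126/43 ≈ 2.9302)
q*(h + u) = 126*(-26969/144 + 190)/43 = (126/43)*(391/144) = 2737/344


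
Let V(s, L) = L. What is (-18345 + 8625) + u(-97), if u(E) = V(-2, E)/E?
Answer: -9719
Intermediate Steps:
u(E) = 1 (u(E) = E/E = 1)
(-18345 + 8625) + u(-97) = (-18345 + 8625) + 1 = -9720 + 1 = -9719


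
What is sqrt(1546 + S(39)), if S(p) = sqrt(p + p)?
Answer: sqrt(1546 + sqrt(78)) ≈ 39.431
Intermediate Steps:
S(p) = sqrt(2)*sqrt(p) (S(p) = sqrt(2*p) = sqrt(2)*sqrt(p))
sqrt(1546 + S(39)) = sqrt(1546 + sqrt(2)*sqrt(39)) = sqrt(1546 + sqrt(78))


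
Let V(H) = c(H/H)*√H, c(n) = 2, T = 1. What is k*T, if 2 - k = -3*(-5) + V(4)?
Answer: -17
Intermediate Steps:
V(H) = 2*√H
k = -17 (k = 2 - (-3*(-5) + 2*√4) = 2 - (15 + 2*2) = 2 - (15 + 4) = 2 - 1*19 = 2 - 19 = -17)
k*T = -17*1 = -17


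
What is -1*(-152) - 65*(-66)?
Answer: 4442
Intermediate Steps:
-1*(-152) - 65*(-66) = 152 + 4290 = 4442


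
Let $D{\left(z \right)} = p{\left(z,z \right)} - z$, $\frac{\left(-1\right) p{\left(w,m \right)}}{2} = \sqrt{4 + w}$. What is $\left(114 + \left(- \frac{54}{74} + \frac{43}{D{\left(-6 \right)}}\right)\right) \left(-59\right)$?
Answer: $- \frac{5721525}{814} - \frac{2537 i \sqrt{2}}{22} \approx -7028.9 - 163.08 i$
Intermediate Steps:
$p{\left(w,m \right)} = - 2 \sqrt{4 + w}$
$D{\left(z \right)} = - z - 2 \sqrt{4 + z}$ ($D{\left(z \right)} = - 2 \sqrt{4 + z} - z = - z - 2 \sqrt{4 + z}$)
$\left(114 + \left(- \frac{54}{74} + \frac{43}{D{\left(-6 \right)}}\right)\right) \left(-59\right) = \left(114 + \left(- \frac{54}{74} + \frac{43}{\left(-1\right) \left(-6\right) - 2 \sqrt{4 - 6}}\right)\right) \left(-59\right) = \left(114 + \left(\left(-54\right) \frac{1}{74} + \frac{43}{6 - 2 \sqrt{-2}}\right)\right) \left(-59\right) = \left(114 - \left(\frac{27}{37} - \frac{43}{6 - 2 i \sqrt{2}}\right)\right) \left(-59\right) = \left(\frac{4191}{37} + \frac{43}{6 - 2 i \sqrt{2}}\right) \left(-59\right) = - \frac{247269}{37} - \frac{2537}{6 - 2 i \sqrt{2}}$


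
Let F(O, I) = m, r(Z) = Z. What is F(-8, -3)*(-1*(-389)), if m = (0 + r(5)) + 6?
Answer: 4279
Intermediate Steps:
m = 11 (m = (0 + 5) + 6 = 5 + 6 = 11)
F(O, I) = 11
F(-8, -3)*(-1*(-389)) = 11*(-1*(-389)) = 11*389 = 4279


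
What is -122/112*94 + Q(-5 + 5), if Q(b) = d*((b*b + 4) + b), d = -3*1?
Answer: -3203/28 ≈ -114.39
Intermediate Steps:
d = -3
Q(b) = -12 - 3*b - 3*b² (Q(b) = -3*((b*b + 4) + b) = -3*((b² + 4) + b) = -3*((4 + b²) + b) = -3*(4 + b + b²) = -12 - 3*b - 3*b²)
-122/112*94 + Q(-5 + 5) = -122/112*94 + (-12 - 3*(-5 + 5) - 3*(-5 + 5)²) = -122*1/112*94 + (-12 - 3*0 - 3*0²) = -61/56*94 + (-12 + 0 - 3*0) = -2867/28 + (-12 + 0 + 0) = -2867/28 - 12 = -3203/28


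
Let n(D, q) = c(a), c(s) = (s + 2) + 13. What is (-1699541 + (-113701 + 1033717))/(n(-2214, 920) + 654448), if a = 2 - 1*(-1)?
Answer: -779525/654466 ≈ -1.1911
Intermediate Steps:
a = 3 (a = 2 + 1 = 3)
c(s) = 15 + s (c(s) = (2 + s) + 13 = 15 + s)
n(D, q) = 18 (n(D, q) = 15 + 3 = 18)
(-1699541 + (-113701 + 1033717))/(n(-2214, 920) + 654448) = (-1699541 + (-113701 + 1033717))/(18 + 654448) = (-1699541 + 920016)/654466 = -779525*1/654466 = -779525/654466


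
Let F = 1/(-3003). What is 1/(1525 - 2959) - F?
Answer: -523/1435434 ≈ -0.00036435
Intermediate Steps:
F = -1/3003 ≈ -0.00033300
1/(1525 - 2959) - F = 1/(1525 - 2959) - 1*(-1/3003) = 1/(-1434) + 1/3003 = -1/1434 + 1/3003 = -523/1435434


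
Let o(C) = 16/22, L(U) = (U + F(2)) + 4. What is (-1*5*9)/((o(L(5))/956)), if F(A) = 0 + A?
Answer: -118305/2 ≈ -59153.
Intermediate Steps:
F(A) = A
L(U) = 6 + U (L(U) = (U + 2) + 4 = (2 + U) + 4 = 6 + U)
o(C) = 8/11 (o(C) = 16*(1/22) = 8/11)
(-1*5*9)/((o(L(5))/956)) = (-1*5*9)/(((8/11)/956)) = (-5*9)/(((8/11)*(1/956))) = -45/2/2629 = -45*2629/2 = -118305/2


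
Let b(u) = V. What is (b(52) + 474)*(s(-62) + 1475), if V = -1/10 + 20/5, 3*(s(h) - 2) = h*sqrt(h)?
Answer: 7058583/10 - 49383*I*sqrt(62)/5 ≈ 7.0586e+5 - 77768.0*I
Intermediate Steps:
s(h) = 2 + h**(3/2)/3 (s(h) = 2 + (h*sqrt(h))/3 = 2 + h**(3/2)/3)
V = 39/10 (V = -1*1/10 + 20*(1/5) = -1/10 + 4 = 39/10 ≈ 3.9000)
b(u) = 39/10
(b(52) + 474)*(s(-62) + 1475) = (39/10 + 474)*((2 + (-62)**(3/2)/3) + 1475) = 4779*((2 + (-62*I*sqrt(62))/3) + 1475)/10 = 4779*((2 - 62*I*sqrt(62)/3) + 1475)/10 = 4779*(1477 - 62*I*sqrt(62)/3)/10 = 7058583/10 - 49383*I*sqrt(62)/5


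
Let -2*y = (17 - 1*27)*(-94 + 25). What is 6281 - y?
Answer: 6626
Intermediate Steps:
y = -345 (y = -(17 - 1*27)*(-94 + 25)/2 = -(17 - 27)*(-69)/2 = -(-5)*(-69) = -½*690 = -345)
6281 - y = 6281 - 1*(-345) = 6281 + 345 = 6626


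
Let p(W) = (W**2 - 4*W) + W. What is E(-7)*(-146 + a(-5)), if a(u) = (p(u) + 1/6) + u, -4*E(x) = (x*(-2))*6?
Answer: 4655/2 ≈ 2327.5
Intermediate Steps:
p(W) = W**2 - 3*W
E(x) = 3*x (E(x) = -x*(-2)*6/4 = -(-2*x)*6/4 = -(-3)*x = 3*x)
a(u) = 1/6 + u + u*(-3 + u) (a(u) = (u*(-3 + u) + 1/6) + u = (1/6 + u*(-3 + u)) + u = 1/6 + u + u*(-3 + u))
E(-7)*(-146 + a(-5)) = (3*(-7))*(-146 + (1/6 + (-5)**2 - 2*(-5))) = -21*(-146 + (1/6 + 25 + 10)) = -21*(-146 + 211/6) = -21*(-665/6) = 4655/2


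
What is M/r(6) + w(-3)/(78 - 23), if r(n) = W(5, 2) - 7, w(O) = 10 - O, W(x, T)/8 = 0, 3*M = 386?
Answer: -20957/1155 ≈ -18.145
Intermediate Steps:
M = 386/3 (M = (⅓)*386 = 386/3 ≈ 128.67)
W(x, T) = 0 (W(x, T) = 8*0 = 0)
r(n) = -7 (r(n) = 0 - 7 = -7)
M/r(6) + w(-3)/(78 - 23) = (386/3)/(-7) + (10 - 1*(-3))/(78 - 23) = (386/3)*(-⅐) + (10 + 3)/55 = -386/21 + 13*(1/55) = -386/21 + 13/55 = -20957/1155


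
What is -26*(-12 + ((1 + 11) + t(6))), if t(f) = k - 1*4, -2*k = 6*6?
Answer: 572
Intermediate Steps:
k = -18 (k = -3*6 = -½*36 = -18)
t(f) = -22 (t(f) = -18 - 1*4 = -18 - 4 = -22)
-26*(-12 + ((1 + 11) + t(6))) = -26*(-12 + ((1 + 11) - 22)) = -26*(-12 + (12 - 22)) = -26*(-12 - 10) = -26*(-22) = 572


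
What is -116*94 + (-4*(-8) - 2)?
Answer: -10874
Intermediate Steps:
-116*94 + (-4*(-8) - 2) = -10904 + (32 - 2) = -10904 + 30 = -10874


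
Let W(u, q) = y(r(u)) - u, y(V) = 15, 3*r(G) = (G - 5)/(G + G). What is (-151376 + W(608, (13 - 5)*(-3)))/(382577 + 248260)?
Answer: -151969/630837 ≈ -0.24090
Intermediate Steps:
r(G) = (-5 + G)/(6*G) (r(G) = ((G - 5)/(G + G))/3 = ((-5 + G)/((2*G)))/3 = ((-5 + G)*(1/(2*G)))/3 = ((-5 + G)/(2*G))/3 = (-5 + G)/(6*G))
W(u, q) = 15 - u
(-151376 + W(608, (13 - 5)*(-3)))/(382577 + 248260) = (-151376 + (15 - 1*608))/(382577 + 248260) = (-151376 + (15 - 608))/630837 = (-151376 - 593)*(1/630837) = -151969*1/630837 = -151969/630837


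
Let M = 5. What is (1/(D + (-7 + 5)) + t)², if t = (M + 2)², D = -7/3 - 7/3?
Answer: 954529/400 ≈ 2386.3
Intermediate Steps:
D = -14/3 (D = -7*⅓ - 7*⅓ = -7/3 - 7/3 = -14/3 ≈ -4.6667)
t = 49 (t = (5 + 2)² = 7² = 49)
(1/(D + (-7 + 5)) + t)² = (1/(-14/3 + (-7 + 5)) + 49)² = (1/(-14/3 - 2) + 49)² = (1/(-20/3) + 49)² = (-3/20 + 49)² = (977/20)² = 954529/400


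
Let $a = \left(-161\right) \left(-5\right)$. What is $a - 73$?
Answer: $732$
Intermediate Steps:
$a = 805$
$a - 73 = 805 - 73 = 732$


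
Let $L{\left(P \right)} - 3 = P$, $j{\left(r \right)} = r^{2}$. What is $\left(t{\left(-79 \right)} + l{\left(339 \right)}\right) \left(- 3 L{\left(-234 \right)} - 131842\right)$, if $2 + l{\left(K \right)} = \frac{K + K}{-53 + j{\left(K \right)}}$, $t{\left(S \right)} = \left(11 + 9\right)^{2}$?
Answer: $- \frac{2997944302579}{57434} \approx -5.2198 \cdot 10^{7}$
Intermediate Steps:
$L{\left(P \right)} = 3 + P$
$t{\left(S \right)} = 400$ ($t{\left(S \right)} = 20^{2} = 400$)
$l{\left(K \right)} = -2 + \frac{2 K}{-53 + K^{2}}$ ($l{\left(K \right)} = -2 + \frac{K + K}{-53 + K^{2}} = -2 + \frac{2 K}{-53 + K^{2}}$)
$\left(t{\left(-79 \right)} + l{\left(339 \right)}\right) \left(- 3 L{\left(-234 \right)} - 131842\right) = \left(400 + \frac{2 \left(53 + 339 - 339^{2}\right)}{-53 + 339^{2}}\right) \left(- 3 \left(3 - 234\right) - 131842\right) = \left(400 + \frac{2 \left(53 + 339 - 114921\right)}{-53 + 114921}\right) \left(\left(-3\right) \left(-231\right) - 131842\right) = \left(400 + \frac{2 \left(53 + 339 - 114921\right)}{114868}\right) \left(693 - 131842\right) = \left(400 + 2 \cdot \frac{1}{114868} \left(-114529\right)\right) \left(-131149\right) = \left(400 - \frac{114529}{57434}\right) \left(-131149\right) = \frac{22859071}{57434} \left(-131149\right) = - \frac{2997944302579}{57434}$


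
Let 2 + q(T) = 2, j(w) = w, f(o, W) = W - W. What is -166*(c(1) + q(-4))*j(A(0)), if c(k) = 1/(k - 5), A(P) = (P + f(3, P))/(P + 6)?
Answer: 0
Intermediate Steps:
f(o, W) = 0
A(P) = P/(6 + P) (A(P) = (P + 0)/(P + 6) = P/(6 + P))
q(T) = 0 (q(T) = -2 + 2 = 0)
c(k) = 1/(-5 + k)
-166*(c(1) + q(-4))*j(A(0)) = -166*(1/(-5 + 1) + 0)*0/(6 + 0) = -166*(1/(-4) + 0)*0/6 = -166*(-1/4 + 0)*0*(1/6) = -(-83)*0/2 = -166*0 = 0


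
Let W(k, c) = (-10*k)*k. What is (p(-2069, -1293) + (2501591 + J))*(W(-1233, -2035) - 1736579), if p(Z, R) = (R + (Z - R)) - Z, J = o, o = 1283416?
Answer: -64116008741283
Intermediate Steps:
J = 1283416
W(k, c) = -10*k**2
p(Z, R) = 0 (p(Z, R) = Z - Z = 0)
(p(-2069, -1293) + (2501591 + J))*(W(-1233, -2035) - 1736579) = (0 + (2501591 + 1283416))*(-10*(-1233)**2 - 1736579) = (0 + 3785007)*(-10*1520289 - 1736579) = 3785007*(-15202890 - 1736579) = 3785007*(-16939469) = -64116008741283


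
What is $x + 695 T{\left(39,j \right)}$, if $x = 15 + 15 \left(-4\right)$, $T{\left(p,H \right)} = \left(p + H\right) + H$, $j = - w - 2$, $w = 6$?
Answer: $15940$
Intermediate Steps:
$j = -8$ ($j = \left(-1\right) 6 - 2 = -6 - 2 = -8$)
$T{\left(p,H \right)} = p + 2 H$ ($T{\left(p,H \right)} = \left(H + p\right) + H = p + 2 H$)
$x = -45$ ($x = 15 - 60 = -45$)
$x + 695 T{\left(39,j \right)} = -45 + 695 \left(39 + 2 \left(-8\right)\right) = -45 + 695 \left(39 - 16\right) = -45 + 695 \cdot 23 = -45 + 15985 = 15940$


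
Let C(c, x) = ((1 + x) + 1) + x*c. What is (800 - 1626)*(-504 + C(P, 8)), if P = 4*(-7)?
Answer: 593068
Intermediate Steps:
P = -28
C(c, x) = 2 + x + c*x (C(c, x) = (2 + x) + c*x = 2 + x + c*x)
(800 - 1626)*(-504 + C(P, 8)) = (800 - 1626)*(-504 + (2 + 8 - 28*8)) = -826*(-504 + (2 + 8 - 224)) = -826*(-504 - 214) = -826*(-718) = 593068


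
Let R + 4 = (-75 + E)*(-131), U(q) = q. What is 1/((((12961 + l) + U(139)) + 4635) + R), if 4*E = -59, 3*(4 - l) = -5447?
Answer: 12/375695 ≈ 3.1941e-5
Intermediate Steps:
l = 5459/3 (l = 4 - 1/3*(-5447) = 4 + 5447/3 = 5459/3 ≈ 1819.7)
E = -59/4 (E = (1/4)*(-59) = -59/4 ≈ -14.750)
R = 47013/4 (R = -4 + (-75 - 59/4)*(-131) = -4 - 359/4*(-131) = -4 + 47029/4 = 47013/4 ≈ 11753.)
1/((((12961 + l) + U(139)) + 4635) + R) = 1/((((12961 + 5459/3) + 139) + 4635) + 47013/4) = 1/(((44342/3 + 139) + 4635) + 47013/4) = 1/((44759/3 + 4635) + 47013/4) = 1/(58664/3 + 47013/4) = 1/(375695/12) = 12/375695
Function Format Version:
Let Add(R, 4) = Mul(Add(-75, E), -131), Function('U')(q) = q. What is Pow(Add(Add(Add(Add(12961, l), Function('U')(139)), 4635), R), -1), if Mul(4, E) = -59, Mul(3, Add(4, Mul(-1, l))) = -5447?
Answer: Rational(12, 375695) ≈ 3.1941e-5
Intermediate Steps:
l = Rational(5459, 3) (l = Add(4, Mul(Rational(-1, 3), -5447)) = Add(4, Rational(5447, 3)) = Rational(5459, 3) ≈ 1819.7)
E = Rational(-59, 4) (E = Mul(Rational(1, 4), -59) = Rational(-59, 4) ≈ -14.750)
R = Rational(47013, 4) (R = Add(-4, Mul(Add(-75, Rational(-59, 4)), -131)) = Add(-4, Mul(Rational(-359, 4), -131)) = Add(-4, Rational(47029, 4)) = Rational(47013, 4) ≈ 11753.)
Pow(Add(Add(Add(Add(12961, l), Function('U')(139)), 4635), R), -1) = Pow(Add(Add(Add(Add(12961, Rational(5459, 3)), 139), 4635), Rational(47013, 4)), -1) = Pow(Add(Add(Add(Rational(44342, 3), 139), 4635), Rational(47013, 4)), -1) = Pow(Add(Add(Rational(44759, 3), 4635), Rational(47013, 4)), -1) = Pow(Add(Rational(58664, 3), Rational(47013, 4)), -1) = Pow(Rational(375695, 12), -1) = Rational(12, 375695)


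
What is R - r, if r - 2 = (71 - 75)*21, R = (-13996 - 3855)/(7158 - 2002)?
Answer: 404941/5156 ≈ 78.538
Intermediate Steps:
R = -17851/5156 ≈ -3.4622
r = -82 (r = 2 + (71 - 75)*21 = 2 - 4*21 = 2 - 84 = -82)
R - r = -17851/5156 - 1*(-82) = -17851/5156 + 82 = 404941/5156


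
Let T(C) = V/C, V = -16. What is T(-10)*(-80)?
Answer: -128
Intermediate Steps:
T(C) = -16/C
T(-10)*(-80) = -16/(-10)*(-80) = -16*(-⅒)*(-80) = (8/5)*(-80) = -128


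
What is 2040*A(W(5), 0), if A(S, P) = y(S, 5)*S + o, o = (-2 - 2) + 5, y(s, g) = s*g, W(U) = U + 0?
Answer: 257040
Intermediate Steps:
W(U) = U
y(s, g) = g*s
o = 1 (o = -4 + 5 = 1)
A(S, P) = 1 + 5*S² (A(S, P) = (5*S)*S + 1 = 5*S² + 1 = 1 + 5*S²)
2040*A(W(5), 0) = 2040*(1 + 5*5²) = 2040*(1 + 5*25) = 2040*(1 + 125) = 2040*126 = 257040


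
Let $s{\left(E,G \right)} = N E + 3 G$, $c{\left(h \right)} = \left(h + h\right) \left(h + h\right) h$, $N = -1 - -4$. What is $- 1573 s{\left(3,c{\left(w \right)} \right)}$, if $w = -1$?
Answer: $4719$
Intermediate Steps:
$N = 3$ ($N = -1 + 4 = 3$)
$c{\left(h \right)} = 4 h^{3}$ ($c{\left(h \right)} = 2 h 2 h h = 4 h^{2} h = 4 h^{3}$)
$s{\left(E,G \right)} = 3 E + 3 G$
$- 1573 s{\left(3,c{\left(w \right)} \right)} = - 1573 \left(3 \cdot 3 + 3 \cdot 4 \left(-1\right)^{3}\right) = - 1573 \left(9 + 3 \cdot 4 \left(-1\right)\right) = - 1573 \left(9 + 3 \left(-4\right)\right) = - 1573 \left(9 - 12\right) = \left(-1573\right) \left(-3\right) = 4719$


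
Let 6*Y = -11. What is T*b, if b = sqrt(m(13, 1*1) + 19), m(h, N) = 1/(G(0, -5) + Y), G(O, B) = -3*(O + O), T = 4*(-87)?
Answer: -348*sqrt(2233)/11 ≈ -1495.0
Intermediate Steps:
Y = -11/6 (Y = (1/6)*(-11) = -11/6 ≈ -1.8333)
T = -348
G(O, B) = -6*O
m(h, N) = -6/11 (m(h, N) = 1/(-6*0 - 11/6) = 1/(0 - 11/6) = 1/(-11/6) = -6/11)
b = sqrt(2233)/11 (b = sqrt(-6/11 + 19) = sqrt(203/11) = sqrt(2233)/11 ≈ 4.2959)
T*b = -348*sqrt(2233)/11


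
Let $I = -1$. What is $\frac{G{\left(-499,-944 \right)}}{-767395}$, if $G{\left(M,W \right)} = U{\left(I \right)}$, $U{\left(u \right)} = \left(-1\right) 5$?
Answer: $\frac{1}{153479} \approx 6.5155 \cdot 10^{-6}$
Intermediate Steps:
$U{\left(u \right)} = -5$
$G{\left(M,W \right)} = -5$
$\frac{G{\left(-499,-944 \right)}}{-767395} = - \frac{5}{-767395} = \left(-5\right) \left(- \frac{1}{767395}\right) = \frac{1}{153479}$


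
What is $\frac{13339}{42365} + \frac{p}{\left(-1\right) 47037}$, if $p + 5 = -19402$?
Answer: $\frac{483201366}{664240835} \approx 0.72745$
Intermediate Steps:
$p = -19407$ ($p = -5 - 19402 = -19407$)
$\frac{13339}{42365} + \frac{p}{\left(-1\right) 47037} = \frac{13339}{42365} - \frac{19407}{\left(-1\right) 47037} = 13339 \cdot \frac{1}{42365} - \frac{19407}{-47037} = \frac{13339}{42365} - - \frac{6469}{15679} = \frac{13339}{42365} + \frac{6469}{15679} = \frac{483201366}{664240835}$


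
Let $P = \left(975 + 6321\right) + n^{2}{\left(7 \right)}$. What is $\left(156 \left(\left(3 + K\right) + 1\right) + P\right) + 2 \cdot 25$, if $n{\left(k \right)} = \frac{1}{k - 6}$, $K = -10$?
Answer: $6411$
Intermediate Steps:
$n{\left(k \right)} = \frac{1}{-6 + k}$
$P = 7297$ ($P = \left(975 + 6321\right) + \left(\frac{1}{-6 + 7}\right)^{2} = 7296 + \left(1^{-1}\right)^{2} = 7296 + 1^{2} = 7296 + 1 = 7297$)
$\left(156 \left(\left(3 + K\right) + 1\right) + P\right) + 2 \cdot 25 = \left(156 \left(\left(3 - 10\right) + 1\right) + 7297\right) + 2 \cdot 25 = \left(156 \left(-7 + 1\right) + 7297\right) + 50 = \left(156 \left(-6\right) + 7297\right) + 50 = \left(-936 + 7297\right) + 50 = 6361 + 50 = 6411$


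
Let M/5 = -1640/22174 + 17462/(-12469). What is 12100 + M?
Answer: 1671730887430/138243803 ≈ 12093.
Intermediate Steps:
M = -1019128870/138243803 (M = 5*(-1640/22174 + 17462/(-12469)) = 5*(-1640*1/22174 + 17462*(-1/12469)) = 5*(-820/11087 - 17462/12469) = 5*(-203825774/138243803) = -1019128870/138243803 ≈ -7.3720)
12100 + M = 12100 - 1019128870/138243803 = 1671730887430/138243803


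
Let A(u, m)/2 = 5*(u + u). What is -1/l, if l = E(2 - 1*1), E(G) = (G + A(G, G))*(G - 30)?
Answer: 1/609 ≈ 0.0016420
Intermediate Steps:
A(u, m) = 20*u (A(u, m) = 2*(5*(u + u)) = 2*(5*(2*u)) = 2*(10*u) = 20*u)
E(G) = 21*G*(-30 + G) (E(G) = (G + 20*G)*(G - 30) = (21*G)*(-30 + G) = 21*G*(-30 + G))
l = -609 (l = 21*(2 - 1*1)*(-30 + (2 - 1*1)) = 21*(2 - 1)*(-30 + (2 - 1)) = 21*1*(-30 + 1) = 21*1*(-29) = -609)
-1/l = -1/(-609) = -1*(-1/609) = 1/609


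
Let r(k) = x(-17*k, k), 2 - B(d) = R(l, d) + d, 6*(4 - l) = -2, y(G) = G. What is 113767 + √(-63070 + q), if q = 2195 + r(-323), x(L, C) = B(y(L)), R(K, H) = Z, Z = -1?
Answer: 113767 + I*√66363 ≈ 1.1377e+5 + 257.61*I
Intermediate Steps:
l = 13/3 (l = 4 - ⅙*(-2) = 4 + ⅓ = 13/3 ≈ 4.3333)
R(K, H) = -1
B(d) = 3 - d (B(d) = 2 - (-1 + d) = 2 + (1 - d) = 3 - d)
x(L, C) = 3 - L
r(k) = 3 + 17*k (r(k) = 3 - (-17)*k = 3 + 17*k)
q = -3293 (q = 2195 + (3 + 17*(-323)) = 2195 + (3 - 5491) = 2195 - 5488 = -3293)
113767 + √(-63070 + q) = 113767 + √(-63070 - 3293) = 113767 + √(-66363) = 113767 + I*√66363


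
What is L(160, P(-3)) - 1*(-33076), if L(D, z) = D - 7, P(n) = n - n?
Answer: 33229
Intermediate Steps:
P(n) = 0
L(D, z) = -7 + D
L(160, P(-3)) - 1*(-33076) = (-7 + 160) - 1*(-33076) = 153 + 33076 = 33229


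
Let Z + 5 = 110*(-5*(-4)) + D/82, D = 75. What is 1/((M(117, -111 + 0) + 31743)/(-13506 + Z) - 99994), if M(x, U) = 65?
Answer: -927427/92739743694 ≈ -1.0000e-5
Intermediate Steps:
Z = 180065/82 (Z = -5 + (110*(-5*(-4)) + 75/82) = -5 + (110*20 + 75*(1/82)) = -5 + (2200 + 75/82) = -5 + 180475/82 = 180065/82 ≈ 2195.9)
1/((M(117, -111 + 0) + 31743)/(-13506 + Z) - 99994) = 1/((65 + 31743)/(-13506 + 180065/82) - 99994) = 1/(31808/(-927427/82) - 99994) = 1/(31808*(-82/927427) - 99994) = 1/(-2608256/927427 - 99994) = 1/(-92739743694/927427) = -927427/92739743694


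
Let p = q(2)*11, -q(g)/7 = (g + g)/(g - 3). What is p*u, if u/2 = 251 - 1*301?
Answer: -30800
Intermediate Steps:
q(g) = -14*g/(-3 + g) (q(g) = -7*(g + g)/(g - 3) = -7*2*g/(-3 + g) = -14*g/(-3 + g))
u = -100 (u = 2*(251 - 1*301) = 2*(251 - 301) = 2*(-50) = -100)
p = 308 (p = -14*2/(-3 + 2)*11 = -14*2/(-1)*11 = -14*2*(-1)*11 = 28*11 = 308)
p*u = 308*(-100) = -30800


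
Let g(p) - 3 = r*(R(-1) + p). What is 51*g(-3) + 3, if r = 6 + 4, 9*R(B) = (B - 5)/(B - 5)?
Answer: -3952/3 ≈ -1317.3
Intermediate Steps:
R(B) = ⅑ (R(B) = ((B - 5)/(B - 5))/9 = ((-5 + B)/(-5 + B))/9 = (⅑)*1 = ⅑)
r = 10
g(p) = 37/9 + 10*p (g(p) = 3 + 10*(⅑ + p) = 3 + (10/9 + 10*p) = 37/9 + 10*p)
51*g(-3) + 3 = 51*(37/9 + 10*(-3)) + 3 = 51*(37/9 - 30) + 3 = 51*(-233/9) + 3 = -3961/3 + 3 = -3952/3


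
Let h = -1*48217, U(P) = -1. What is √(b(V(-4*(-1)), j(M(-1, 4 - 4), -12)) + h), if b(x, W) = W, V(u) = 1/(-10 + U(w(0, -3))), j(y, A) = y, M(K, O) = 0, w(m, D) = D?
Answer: I*√48217 ≈ 219.58*I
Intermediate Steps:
V(u) = -1/11 (V(u) = 1/(-10 - 1) = 1/(-11) = -1/11)
h = -48217
√(b(V(-4*(-1)), j(M(-1, 4 - 4), -12)) + h) = √(0 - 48217) = √(-48217) = I*√48217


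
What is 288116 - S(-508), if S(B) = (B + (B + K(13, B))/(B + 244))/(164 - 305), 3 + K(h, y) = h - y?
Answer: 5362347931/18612 ≈ 2.8811e+5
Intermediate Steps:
K(h, y) = -3 + h - y (K(h, y) = -3 + (h - y) = -3 + h - y)
S(B) = -10/(141*(244 + B)) - B/141 (S(B) = (B + (B + (-3 + 13 - B))/(B + 244))/(164 - 305) = (B + (B + (10 - B))/(244 + B))/(-141) = (B + 10/(244 + B))*(-1/141) = -10/(141*(244 + B)) - B/141)
288116 - S(-508) = 288116 - (-10 - 1*(-508)² - 244*(-508))/(141*(244 - 508)) = 288116 - (-10 - 1*258064 + 123952)/(141*(-264)) = 288116 - (-1)*(-10 - 258064 + 123952)/(141*264) = 288116 - (-1)*(-134122)/(141*264) = 288116 - 1*67061/18612 = 288116 - 67061/18612 = 5362347931/18612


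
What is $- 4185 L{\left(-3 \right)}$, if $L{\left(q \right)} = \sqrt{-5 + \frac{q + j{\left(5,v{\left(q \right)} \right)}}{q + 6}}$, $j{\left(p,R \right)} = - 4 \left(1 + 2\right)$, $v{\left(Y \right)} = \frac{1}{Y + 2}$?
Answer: $- 4185 i \sqrt{10} \approx - 13234.0 i$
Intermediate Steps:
$v{\left(Y \right)} = \frac{1}{2 + Y}$
$j{\left(p,R \right)} = -12$ ($j{\left(p,R \right)} = \left(-4\right) 3 = -12$)
$L{\left(q \right)} = \sqrt{-5 + \frac{-12 + q}{6 + q}}$ ($L{\left(q \right)} = \sqrt{-5 + \frac{q - 12}{q + 6}} = \sqrt{-5 + \frac{-12 + q}{6 + q}}$)
$- 4185 L{\left(-3 \right)} = - 4185 \sqrt{2} \sqrt{\frac{-21 - -6}{6 - 3}} = - 4185 \sqrt{2} \sqrt{\frac{-21 + 6}{3}} = - 4185 \sqrt{2} \sqrt{\frac{1}{3} \left(-15\right)} = - 4185 \sqrt{2} \sqrt{-5} = - 4185 \sqrt{2} i \sqrt{5} = - 4185 i \sqrt{10}$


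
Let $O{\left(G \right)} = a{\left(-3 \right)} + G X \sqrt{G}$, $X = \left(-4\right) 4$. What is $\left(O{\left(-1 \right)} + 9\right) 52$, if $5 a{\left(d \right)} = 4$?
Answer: $\frac{2548}{5} + 832 i \approx 509.6 + 832.0 i$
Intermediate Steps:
$a{\left(d \right)} = \frac{4}{5}$ ($a{\left(d \right)} = \frac{1}{5} \cdot 4 = \frac{4}{5}$)
$X = -16$
$O{\left(G \right)} = \frac{4}{5} - 16 G^{\frac{3}{2}}$ ($O{\left(G \right)} = \frac{4}{5} + G \left(- 16 \sqrt{G}\right) = \frac{4}{5} - 16 G^{\frac{3}{2}}$)
$\left(O{\left(-1 \right)} + 9\right) 52 = \left(\left(\frac{4}{5} - 16 \left(-1\right)^{\frac{3}{2}}\right) + 9\right) 52 = \left(\left(\frac{4}{5} - 16 \left(- i\right)\right) + 9\right) 52 = \left(\left(\frac{4}{5} + 16 i\right) + 9\right) 52 = \left(\frac{49}{5} + 16 i\right) 52 = \frac{2548}{5} + 832 i$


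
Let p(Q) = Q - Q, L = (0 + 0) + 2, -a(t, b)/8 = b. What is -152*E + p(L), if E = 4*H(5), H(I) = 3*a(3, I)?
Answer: 72960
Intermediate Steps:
a(t, b) = -8*b
H(I) = -24*I (H(I) = 3*(-8*I) = -24*I)
L = 2 (L = 0 + 2 = 2)
p(Q) = 0
E = -480 (E = 4*(-24*5) = 4*(-120) = -480)
-152*E + p(L) = -152*(-480) + 0 = 72960 + 0 = 72960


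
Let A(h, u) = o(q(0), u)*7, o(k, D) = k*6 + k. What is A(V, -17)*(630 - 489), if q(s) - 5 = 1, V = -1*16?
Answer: 41454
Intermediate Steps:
V = -16
q(s) = 6 (q(s) = 5 + 1 = 6)
o(k, D) = 7*k (o(k, D) = 6*k + k = 7*k)
A(h, u) = 294 (A(h, u) = (7*6)*7 = 42*7 = 294)
A(V, -17)*(630 - 489) = 294*(630 - 489) = 294*141 = 41454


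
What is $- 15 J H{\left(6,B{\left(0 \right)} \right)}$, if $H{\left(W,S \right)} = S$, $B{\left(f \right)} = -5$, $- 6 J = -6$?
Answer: $75$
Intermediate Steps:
$J = 1$ ($J = \left(- \frac{1}{6}\right) \left(-6\right) = 1$)
$- 15 J H{\left(6,B{\left(0 \right)} \right)} = \left(-15\right) 1 \left(-5\right) = \left(-15\right) \left(-5\right) = 75$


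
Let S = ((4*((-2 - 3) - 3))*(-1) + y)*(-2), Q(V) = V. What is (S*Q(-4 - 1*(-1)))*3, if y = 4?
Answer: 648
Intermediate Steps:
S = -72 (S = ((4*((-2 - 3) - 3))*(-1) + 4)*(-2) = ((4*(-5 - 3))*(-1) + 4)*(-2) = ((4*(-8))*(-1) + 4)*(-2) = (-32*(-1) + 4)*(-2) = (32 + 4)*(-2) = 36*(-2) = -72)
(S*Q(-4 - 1*(-1)))*3 = -72*(-4 - 1*(-1))*3 = -72*(-4 + 1)*3 = -72*(-3)*3 = 216*3 = 648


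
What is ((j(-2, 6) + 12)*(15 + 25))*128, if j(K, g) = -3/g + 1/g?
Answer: 179200/3 ≈ 59733.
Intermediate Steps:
j(K, g) = -2/g (j(K, g) = -3/g + 1/g = -2/g)
((j(-2, 6) + 12)*(15 + 25))*128 = ((-2/6 + 12)*(15 + 25))*128 = ((-2*⅙ + 12)*40)*128 = ((-⅓ + 12)*40)*128 = ((35/3)*40)*128 = (1400/3)*128 = 179200/3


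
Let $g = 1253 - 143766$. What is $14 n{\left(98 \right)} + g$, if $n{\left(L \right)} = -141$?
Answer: $-144487$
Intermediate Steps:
$g = -142513$ ($g = 1253 - 143766 = -142513$)
$14 n{\left(98 \right)} + g = 14 \left(-141\right) - 142513 = -1974 - 142513 = -144487$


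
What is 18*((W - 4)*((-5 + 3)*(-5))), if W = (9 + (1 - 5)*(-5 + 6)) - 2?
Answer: -180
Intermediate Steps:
W = 3 (W = (9 - 4*1) - 2 = (9 - 4) - 2 = 5 - 2 = 3)
18*((W - 4)*((-5 + 3)*(-5))) = 18*((3 - 4)*((-5 + 3)*(-5))) = 18*(-(-2)*(-5)) = 18*(-1*10) = 18*(-10) = -180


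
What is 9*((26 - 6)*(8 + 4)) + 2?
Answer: 2162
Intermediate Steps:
9*((26 - 6)*(8 + 4)) + 2 = 9*(20*12) + 2 = 9*240 + 2 = 2160 + 2 = 2162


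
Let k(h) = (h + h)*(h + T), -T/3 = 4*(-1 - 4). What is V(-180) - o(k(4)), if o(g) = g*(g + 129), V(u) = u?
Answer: -328372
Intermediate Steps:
T = 60 (T = -12*(-1 - 4) = -12*(-5) = -3*(-20) = 60)
k(h) = 2*h*(60 + h) (k(h) = (h + h)*(h + 60) = (2*h)*(60 + h) = 2*h*(60 + h))
o(g) = g*(129 + g)
V(-180) - o(k(4)) = -180 - 2*4*(60 + 4)*(129 + 2*4*(60 + 4)) = -180 - 2*4*64*(129 + 2*4*64) = -180 - 512*(129 + 512) = -180 - 512*641 = -180 - 1*328192 = -180 - 328192 = -328372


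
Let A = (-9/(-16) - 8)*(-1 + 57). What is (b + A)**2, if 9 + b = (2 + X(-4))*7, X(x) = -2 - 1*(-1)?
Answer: 700569/4 ≈ 1.7514e+5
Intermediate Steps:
X(x) = -1 (X(x) = -2 + 1 = -1)
A = -833/2 (A = (-9*(-1/16) - 8)*56 = (9/16 - 8)*56 = -119/16*56 = -833/2 ≈ -416.50)
b = -2 (b = -9 + (2 - 1)*7 = -9 + 1*7 = -9 + 7 = -2)
(b + A)**2 = (-2 - 833/2)**2 = (-837/2)**2 = 700569/4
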